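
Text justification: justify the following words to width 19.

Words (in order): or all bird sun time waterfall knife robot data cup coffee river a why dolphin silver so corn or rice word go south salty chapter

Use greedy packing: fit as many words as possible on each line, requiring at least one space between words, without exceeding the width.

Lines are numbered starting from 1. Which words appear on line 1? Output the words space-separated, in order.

Answer: or all bird sun

Derivation:
Line 1: ['or', 'all', 'bird', 'sun'] (min_width=15, slack=4)
Line 2: ['time', 'waterfall'] (min_width=14, slack=5)
Line 3: ['knife', 'robot', 'data'] (min_width=16, slack=3)
Line 4: ['cup', 'coffee', 'river', 'a'] (min_width=18, slack=1)
Line 5: ['why', 'dolphin', 'silver'] (min_width=18, slack=1)
Line 6: ['so', 'corn', 'or', 'rice'] (min_width=15, slack=4)
Line 7: ['word', 'go', 'south', 'salty'] (min_width=19, slack=0)
Line 8: ['chapter'] (min_width=7, slack=12)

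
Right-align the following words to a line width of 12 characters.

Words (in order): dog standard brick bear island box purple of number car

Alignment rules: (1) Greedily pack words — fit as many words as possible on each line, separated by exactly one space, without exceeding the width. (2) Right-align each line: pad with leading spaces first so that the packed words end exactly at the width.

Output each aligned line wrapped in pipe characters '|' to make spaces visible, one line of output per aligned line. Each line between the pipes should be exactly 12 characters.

Answer: |dog standard|
|  brick bear|
|  island box|
|   purple of|
|  number car|

Derivation:
Line 1: ['dog', 'standard'] (min_width=12, slack=0)
Line 2: ['brick', 'bear'] (min_width=10, slack=2)
Line 3: ['island', 'box'] (min_width=10, slack=2)
Line 4: ['purple', 'of'] (min_width=9, slack=3)
Line 5: ['number', 'car'] (min_width=10, slack=2)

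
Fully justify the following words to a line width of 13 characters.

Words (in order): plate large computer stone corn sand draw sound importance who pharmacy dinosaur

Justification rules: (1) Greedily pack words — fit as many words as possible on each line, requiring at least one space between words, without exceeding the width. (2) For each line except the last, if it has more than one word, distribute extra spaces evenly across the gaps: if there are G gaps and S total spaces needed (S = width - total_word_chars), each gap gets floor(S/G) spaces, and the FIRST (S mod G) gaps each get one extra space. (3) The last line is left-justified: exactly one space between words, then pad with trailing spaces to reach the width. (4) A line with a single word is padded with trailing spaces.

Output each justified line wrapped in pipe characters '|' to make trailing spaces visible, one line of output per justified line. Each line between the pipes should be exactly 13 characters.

Line 1: ['plate', 'large'] (min_width=11, slack=2)
Line 2: ['computer'] (min_width=8, slack=5)
Line 3: ['stone', 'corn'] (min_width=10, slack=3)
Line 4: ['sand', 'draw'] (min_width=9, slack=4)
Line 5: ['sound'] (min_width=5, slack=8)
Line 6: ['importance'] (min_width=10, slack=3)
Line 7: ['who', 'pharmacy'] (min_width=12, slack=1)
Line 8: ['dinosaur'] (min_width=8, slack=5)

Answer: |plate   large|
|computer     |
|stone    corn|
|sand     draw|
|sound        |
|importance   |
|who  pharmacy|
|dinosaur     |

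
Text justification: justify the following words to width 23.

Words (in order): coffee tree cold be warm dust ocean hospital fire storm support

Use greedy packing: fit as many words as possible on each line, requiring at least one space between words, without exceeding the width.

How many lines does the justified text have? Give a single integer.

Line 1: ['coffee', 'tree', 'cold', 'be'] (min_width=19, slack=4)
Line 2: ['warm', 'dust', 'ocean'] (min_width=15, slack=8)
Line 3: ['hospital', 'fire', 'storm'] (min_width=19, slack=4)
Line 4: ['support'] (min_width=7, slack=16)
Total lines: 4

Answer: 4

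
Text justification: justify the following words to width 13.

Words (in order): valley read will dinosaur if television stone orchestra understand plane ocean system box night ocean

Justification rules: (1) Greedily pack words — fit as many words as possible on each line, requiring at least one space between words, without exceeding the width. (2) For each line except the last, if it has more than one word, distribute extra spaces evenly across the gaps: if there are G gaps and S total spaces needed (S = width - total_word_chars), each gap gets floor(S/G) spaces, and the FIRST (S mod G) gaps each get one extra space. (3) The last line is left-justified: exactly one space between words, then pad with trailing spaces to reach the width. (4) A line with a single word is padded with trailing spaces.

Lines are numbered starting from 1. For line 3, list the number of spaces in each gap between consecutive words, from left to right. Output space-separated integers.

Answer: 1

Derivation:
Line 1: ['valley', 'read'] (min_width=11, slack=2)
Line 2: ['will', 'dinosaur'] (min_width=13, slack=0)
Line 3: ['if', 'television'] (min_width=13, slack=0)
Line 4: ['stone'] (min_width=5, slack=8)
Line 5: ['orchestra'] (min_width=9, slack=4)
Line 6: ['understand'] (min_width=10, slack=3)
Line 7: ['plane', 'ocean'] (min_width=11, slack=2)
Line 8: ['system', 'box'] (min_width=10, slack=3)
Line 9: ['night', 'ocean'] (min_width=11, slack=2)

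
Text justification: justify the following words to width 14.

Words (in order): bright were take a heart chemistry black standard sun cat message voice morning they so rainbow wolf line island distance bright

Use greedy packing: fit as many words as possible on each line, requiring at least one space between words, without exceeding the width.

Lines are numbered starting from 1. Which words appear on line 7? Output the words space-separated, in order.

Answer: morning they

Derivation:
Line 1: ['bright', 'were'] (min_width=11, slack=3)
Line 2: ['take', 'a', 'heart'] (min_width=12, slack=2)
Line 3: ['chemistry'] (min_width=9, slack=5)
Line 4: ['black', 'standard'] (min_width=14, slack=0)
Line 5: ['sun', 'cat'] (min_width=7, slack=7)
Line 6: ['message', 'voice'] (min_width=13, slack=1)
Line 7: ['morning', 'they'] (min_width=12, slack=2)
Line 8: ['so', 'rainbow'] (min_width=10, slack=4)
Line 9: ['wolf', 'line'] (min_width=9, slack=5)
Line 10: ['island'] (min_width=6, slack=8)
Line 11: ['distance'] (min_width=8, slack=6)
Line 12: ['bright'] (min_width=6, slack=8)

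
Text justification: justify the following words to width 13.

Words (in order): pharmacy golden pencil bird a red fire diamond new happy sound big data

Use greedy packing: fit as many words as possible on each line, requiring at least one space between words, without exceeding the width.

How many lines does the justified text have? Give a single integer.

Line 1: ['pharmacy'] (min_width=8, slack=5)
Line 2: ['golden', 'pencil'] (min_width=13, slack=0)
Line 3: ['bird', 'a', 'red'] (min_width=10, slack=3)
Line 4: ['fire', 'diamond'] (min_width=12, slack=1)
Line 5: ['new', 'happy'] (min_width=9, slack=4)
Line 6: ['sound', 'big'] (min_width=9, slack=4)
Line 7: ['data'] (min_width=4, slack=9)
Total lines: 7

Answer: 7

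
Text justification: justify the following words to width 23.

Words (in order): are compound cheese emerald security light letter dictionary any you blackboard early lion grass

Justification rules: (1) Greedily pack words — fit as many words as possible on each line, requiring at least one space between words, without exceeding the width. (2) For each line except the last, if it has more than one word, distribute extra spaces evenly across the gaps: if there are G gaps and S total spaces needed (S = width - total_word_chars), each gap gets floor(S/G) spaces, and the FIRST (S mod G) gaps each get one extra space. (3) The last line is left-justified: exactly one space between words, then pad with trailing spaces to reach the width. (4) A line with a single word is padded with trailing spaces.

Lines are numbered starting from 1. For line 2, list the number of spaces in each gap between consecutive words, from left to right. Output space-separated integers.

Answer: 2 1

Derivation:
Line 1: ['are', 'compound', 'cheese'] (min_width=19, slack=4)
Line 2: ['emerald', 'security', 'light'] (min_width=22, slack=1)
Line 3: ['letter', 'dictionary', 'any'] (min_width=21, slack=2)
Line 4: ['you', 'blackboard', 'early'] (min_width=20, slack=3)
Line 5: ['lion', 'grass'] (min_width=10, slack=13)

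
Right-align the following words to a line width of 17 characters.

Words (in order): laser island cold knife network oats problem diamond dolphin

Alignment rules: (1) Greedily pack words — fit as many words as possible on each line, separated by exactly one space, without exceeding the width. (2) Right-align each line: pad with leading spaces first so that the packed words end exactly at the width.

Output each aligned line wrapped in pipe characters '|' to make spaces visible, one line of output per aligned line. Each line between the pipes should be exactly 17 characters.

Line 1: ['laser', 'island', 'cold'] (min_width=17, slack=0)
Line 2: ['knife', 'network'] (min_width=13, slack=4)
Line 3: ['oats', 'problem'] (min_width=12, slack=5)
Line 4: ['diamond', 'dolphin'] (min_width=15, slack=2)

Answer: |laser island cold|
|    knife network|
|     oats problem|
|  diamond dolphin|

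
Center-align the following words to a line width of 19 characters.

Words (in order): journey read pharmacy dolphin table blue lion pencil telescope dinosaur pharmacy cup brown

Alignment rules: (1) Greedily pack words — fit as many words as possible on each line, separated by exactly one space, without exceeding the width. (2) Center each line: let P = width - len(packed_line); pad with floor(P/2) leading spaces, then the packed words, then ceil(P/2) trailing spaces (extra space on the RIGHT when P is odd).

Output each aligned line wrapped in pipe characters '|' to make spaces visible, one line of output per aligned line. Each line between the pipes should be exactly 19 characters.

Line 1: ['journey', 'read'] (min_width=12, slack=7)
Line 2: ['pharmacy', 'dolphin'] (min_width=16, slack=3)
Line 3: ['table', 'blue', 'lion'] (min_width=15, slack=4)
Line 4: ['pencil', 'telescope'] (min_width=16, slack=3)
Line 5: ['dinosaur', 'pharmacy'] (min_width=17, slack=2)
Line 6: ['cup', 'brown'] (min_width=9, slack=10)

Answer: |   journey read    |
| pharmacy dolphin  |
|  table blue lion  |
| pencil telescope  |
| dinosaur pharmacy |
|     cup brown     |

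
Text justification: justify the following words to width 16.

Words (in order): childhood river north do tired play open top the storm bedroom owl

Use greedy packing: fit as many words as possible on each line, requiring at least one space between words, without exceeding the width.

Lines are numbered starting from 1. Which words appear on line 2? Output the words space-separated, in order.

Answer: north do tired

Derivation:
Line 1: ['childhood', 'river'] (min_width=15, slack=1)
Line 2: ['north', 'do', 'tired'] (min_width=14, slack=2)
Line 3: ['play', 'open', 'top'] (min_width=13, slack=3)
Line 4: ['the', 'storm'] (min_width=9, slack=7)
Line 5: ['bedroom', 'owl'] (min_width=11, slack=5)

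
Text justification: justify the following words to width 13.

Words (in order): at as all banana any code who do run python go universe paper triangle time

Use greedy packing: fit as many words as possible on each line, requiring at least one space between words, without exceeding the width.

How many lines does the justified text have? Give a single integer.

Answer: 7

Derivation:
Line 1: ['at', 'as', 'all'] (min_width=9, slack=4)
Line 2: ['banana', 'any'] (min_width=10, slack=3)
Line 3: ['code', 'who', 'do'] (min_width=11, slack=2)
Line 4: ['run', 'python', 'go'] (min_width=13, slack=0)
Line 5: ['universe'] (min_width=8, slack=5)
Line 6: ['paper'] (min_width=5, slack=8)
Line 7: ['triangle', 'time'] (min_width=13, slack=0)
Total lines: 7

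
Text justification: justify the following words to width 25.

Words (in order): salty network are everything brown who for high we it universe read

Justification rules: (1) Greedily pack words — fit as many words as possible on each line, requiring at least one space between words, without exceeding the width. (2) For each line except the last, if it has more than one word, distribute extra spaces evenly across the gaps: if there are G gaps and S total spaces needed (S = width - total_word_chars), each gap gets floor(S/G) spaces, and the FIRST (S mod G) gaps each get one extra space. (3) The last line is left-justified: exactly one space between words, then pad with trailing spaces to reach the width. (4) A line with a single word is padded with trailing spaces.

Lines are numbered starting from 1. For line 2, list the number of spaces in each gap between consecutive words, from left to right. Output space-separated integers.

Line 1: ['salty', 'network', 'are'] (min_width=17, slack=8)
Line 2: ['everything', 'brown', 'who', 'for'] (min_width=24, slack=1)
Line 3: ['high', 'we', 'it', 'universe', 'read'] (min_width=24, slack=1)

Answer: 2 1 1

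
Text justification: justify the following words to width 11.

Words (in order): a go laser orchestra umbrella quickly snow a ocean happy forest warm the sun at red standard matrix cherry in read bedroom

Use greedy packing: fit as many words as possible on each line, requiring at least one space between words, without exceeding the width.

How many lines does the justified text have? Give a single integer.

Line 1: ['a', 'go', 'laser'] (min_width=10, slack=1)
Line 2: ['orchestra'] (min_width=9, slack=2)
Line 3: ['umbrella'] (min_width=8, slack=3)
Line 4: ['quickly'] (min_width=7, slack=4)
Line 5: ['snow', 'a'] (min_width=6, slack=5)
Line 6: ['ocean', 'happy'] (min_width=11, slack=0)
Line 7: ['forest', 'warm'] (min_width=11, slack=0)
Line 8: ['the', 'sun', 'at'] (min_width=10, slack=1)
Line 9: ['red'] (min_width=3, slack=8)
Line 10: ['standard'] (min_width=8, slack=3)
Line 11: ['matrix'] (min_width=6, slack=5)
Line 12: ['cherry', 'in'] (min_width=9, slack=2)
Line 13: ['read'] (min_width=4, slack=7)
Line 14: ['bedroom'] (min_width=7, slack=4)
Total lines: 14

Answer: 14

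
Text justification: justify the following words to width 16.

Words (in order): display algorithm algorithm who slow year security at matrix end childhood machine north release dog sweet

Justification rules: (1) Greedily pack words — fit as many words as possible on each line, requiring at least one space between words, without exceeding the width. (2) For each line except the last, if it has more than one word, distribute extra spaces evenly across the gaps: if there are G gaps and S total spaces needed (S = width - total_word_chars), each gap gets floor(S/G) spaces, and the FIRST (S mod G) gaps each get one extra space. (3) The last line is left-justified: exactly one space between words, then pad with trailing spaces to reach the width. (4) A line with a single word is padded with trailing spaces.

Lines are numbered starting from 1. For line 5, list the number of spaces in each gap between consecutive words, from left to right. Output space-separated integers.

Answer: 6

Derivation:
Line 1: ['display'] (min_width=7, slack=9)
Line 2: ['algorithm'] (min_width=9, slack=7)
Line 3: ['algorithm', 'who'] (min_width=13, slack=3)
Line 4: ['slow', 'year'] (min_width=9, slack=7)
Line 5: ['security', 'at'] (min_width=11, slack=5)
Line 6: ['matrix', 'end'] (min_width=10, slack=6)
Line 7: ['childhood'] (min_width=9, slack=7)
Line 8: ['machine', 'north'] (min_width=13, slack=3)
Line 9: ['release', 'dog'] (min_width=11, slack=5)
Line 10: ['sweet'] (min_width=5, slack=11)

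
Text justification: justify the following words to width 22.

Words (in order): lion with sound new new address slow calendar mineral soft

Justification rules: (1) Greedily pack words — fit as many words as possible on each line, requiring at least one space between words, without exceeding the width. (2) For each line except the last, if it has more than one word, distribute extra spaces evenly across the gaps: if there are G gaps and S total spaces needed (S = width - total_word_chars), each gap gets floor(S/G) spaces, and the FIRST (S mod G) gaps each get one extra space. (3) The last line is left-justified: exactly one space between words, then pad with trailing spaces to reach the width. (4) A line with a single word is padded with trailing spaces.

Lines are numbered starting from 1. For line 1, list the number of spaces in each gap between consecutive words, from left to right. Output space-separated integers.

Answer: 2 2 2

Derivation:
Line 1: ['lion', 'with', 'sound', 'new'] (min_width=19, slack=3)
Line 2: ['new', 'address', 'slow'] (min_width=16, slack=6)
Line 3: ['calendar', 'mineral', 'soft'] (min_width=21, slack=1)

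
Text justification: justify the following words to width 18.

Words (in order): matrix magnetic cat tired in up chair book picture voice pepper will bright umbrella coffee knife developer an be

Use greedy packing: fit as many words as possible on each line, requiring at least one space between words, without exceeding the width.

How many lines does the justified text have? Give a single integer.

Line 1: ['matrix', 'magnetic'] (min_width=15, slack=3)
Line 2: ['cat', 'tired', 'in', 'up'] (min_width=15, slack=3)
Line 3: ['chair', 'book', 'picture'] (min_width=18, slack=0)
Line 4: ['voice', 'pepper', 'will'] (min_width=17, slack=1)
Line 5: ['bright', 'umbrella'] (min_width=15, slack=3)
Line 6: ['coffee', 'knife'] (min_width=12, slack=6)
Line 7: ['developer', 'an', 'be'] (min_width=15, slack=3)
Total lines: 7

Answer: 7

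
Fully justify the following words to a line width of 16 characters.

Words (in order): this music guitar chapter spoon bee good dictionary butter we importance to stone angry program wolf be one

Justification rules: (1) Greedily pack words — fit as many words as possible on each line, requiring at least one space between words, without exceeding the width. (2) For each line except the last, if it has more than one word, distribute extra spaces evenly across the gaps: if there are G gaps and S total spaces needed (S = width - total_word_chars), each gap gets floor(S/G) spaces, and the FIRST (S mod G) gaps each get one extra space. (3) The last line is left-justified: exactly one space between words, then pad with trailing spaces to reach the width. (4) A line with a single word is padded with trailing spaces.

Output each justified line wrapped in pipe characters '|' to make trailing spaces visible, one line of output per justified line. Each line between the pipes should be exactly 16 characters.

Line 1: ['this', 'music'] (min_width=10, slack=6)
Line 2: ['guitar', 'chapter'] (min_width=14, slack=2)
Line 3: ['spoon', 'bee', 'good'] (min_width=14, slack=2)
Line 4: ['dictionary'] (min_width=10, slack=6)
Line 5: ['butter', 'we'] (min_width=9, slack=7)
Line 6: ['importance', 'to'] (min_width=13, slack=3)
Line 7: ['stone', 'angry'] (min_width=11, slack=5)
Line 8: ['program', 'wolf', 'be'] (min_width=15, slack=1)
Line 9: ['one'] (min_width=3, slack=13)

Answer: |this       music|
|guitar   chapter|
|spoon  bee  good|
|dictionary      |
|butter        we|
|importance    to|
|stone      angry|
|program  wolf be|
|one             |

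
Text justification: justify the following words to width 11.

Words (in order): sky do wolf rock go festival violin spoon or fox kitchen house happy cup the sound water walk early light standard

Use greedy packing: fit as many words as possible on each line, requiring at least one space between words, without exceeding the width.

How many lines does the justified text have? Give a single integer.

Line 1: ['sky', 'do', 'wolf'] (min_width=11, slack=0)
Line 2: ['rock', 'go'] (min_width=7, slack=4)
Line 3: ['festival'] (min_width=8, slack=3)
Line 4: ['violin'] (min_width=6, slack=5)
Line 5: ['spoon', 'or'] (min_width=8, slack=3)
Line 6: ['fox', 'kitchen'] (min_width=11, slack=0)
Line 7: ['house', 'happy'] (min_width=11, slack=0)
Line 8: ['cup', 'the'] (min_width=7, slack=4)
Line 9: ['sound', 'water'] (min_width=11, slack=0)
Line 10: ['walk', 'early'] (min_width=10, slack=1)
Line 11: ['light'] (min_width=5, slack=6)
Line 12: ['standard'] (min_width=8, slack=3)
Total lines: 12

Answer: 12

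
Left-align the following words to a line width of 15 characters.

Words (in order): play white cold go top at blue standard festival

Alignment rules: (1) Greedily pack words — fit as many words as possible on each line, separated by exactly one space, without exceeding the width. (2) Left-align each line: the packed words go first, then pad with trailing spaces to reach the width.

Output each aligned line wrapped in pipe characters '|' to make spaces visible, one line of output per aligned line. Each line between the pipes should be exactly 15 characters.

Line 1: ['play', 'white', 'cold'] (min_width=15, slack=0)
Line 2: ['go', 'top', 'at', 'blue'] (min_width=14, slack=1)
Line 3: ['standard'] (min_width=8, slack=7)
Line 4: ['festival'] (min_width=8, slack=7)

Answer: |play white cold|
|go top at blue |
|standard       |
|festival       |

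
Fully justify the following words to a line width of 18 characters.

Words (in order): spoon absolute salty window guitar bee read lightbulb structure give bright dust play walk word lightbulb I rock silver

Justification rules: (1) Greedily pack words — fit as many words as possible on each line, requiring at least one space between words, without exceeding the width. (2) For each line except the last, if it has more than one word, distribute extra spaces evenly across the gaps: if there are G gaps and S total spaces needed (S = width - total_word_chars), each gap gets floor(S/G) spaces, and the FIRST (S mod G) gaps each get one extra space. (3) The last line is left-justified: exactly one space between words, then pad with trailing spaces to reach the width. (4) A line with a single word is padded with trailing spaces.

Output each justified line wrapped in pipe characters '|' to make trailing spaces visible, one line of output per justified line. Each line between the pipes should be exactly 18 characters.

Answer: |spoon     absolute|
|salty       window|
|guitar   bee  read|
|lightbulb         |
|structure     give|
|bright  dust  play|
|walk          word|
|lightbulb  I  rock|
|silver            |

Derivation:
Line 1: ['spoon', 'absolute'] (min_width=14, slack=4)
Line 2: ['salty', 'window'] (min_width=12, slack=6)
Line 3: ['guitar', 'bee', 'read'] (min_width=15, slack=3)
Line 4: ['lightbulb'] (min_width=9, slack=9)
Line 5: ['structure', 'give'] (min_width=14, slack=4)
Line 6: ['bright', 'dust', 'play'] (min_width=16, slack=2)
Line 7: ['walk', 'word'] (min_width=9, slack=9)
Line 8: ['lightbulb', 'I', 'rock'] (min_width=16, slack=2)
Line 9: ['silver'] (min_width=6, slack=12)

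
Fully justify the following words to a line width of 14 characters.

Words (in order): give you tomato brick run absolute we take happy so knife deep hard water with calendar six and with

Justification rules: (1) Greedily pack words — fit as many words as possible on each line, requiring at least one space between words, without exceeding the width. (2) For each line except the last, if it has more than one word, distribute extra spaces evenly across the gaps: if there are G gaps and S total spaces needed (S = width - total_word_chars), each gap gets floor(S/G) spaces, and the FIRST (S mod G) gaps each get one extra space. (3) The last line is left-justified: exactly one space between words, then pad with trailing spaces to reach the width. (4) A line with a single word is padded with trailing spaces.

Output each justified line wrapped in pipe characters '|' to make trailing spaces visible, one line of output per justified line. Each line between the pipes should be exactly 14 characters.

Line 1: ['give', 'you'] (min_width=8, slack=6)
Line 2: ['tomato', 'brick'] (min_width=12, slack=2)
Line 3: ['run', 'absolute'] (min_width=12, slack=2)
Line 4: ['we', 'take', 'happy'] (min_width=13, slack=1)
Line 5: ['so', 'knife', 'deep'] (min_width=13, slack=1)
Line 6: ['hard', 'water'] (min_width=10, slack=4)
Line 7: ['with', 'calendar'] (min_width=13, slack=1)
Line 8: ['six', 'and', 'with'] (min_width=12, slack=2)

Answer: |give       you|
|tomato   brick|
|run   absolute|
|we  take happy|
|so  knife deep|
|hard     water|
|with  calendar|
|six and with  |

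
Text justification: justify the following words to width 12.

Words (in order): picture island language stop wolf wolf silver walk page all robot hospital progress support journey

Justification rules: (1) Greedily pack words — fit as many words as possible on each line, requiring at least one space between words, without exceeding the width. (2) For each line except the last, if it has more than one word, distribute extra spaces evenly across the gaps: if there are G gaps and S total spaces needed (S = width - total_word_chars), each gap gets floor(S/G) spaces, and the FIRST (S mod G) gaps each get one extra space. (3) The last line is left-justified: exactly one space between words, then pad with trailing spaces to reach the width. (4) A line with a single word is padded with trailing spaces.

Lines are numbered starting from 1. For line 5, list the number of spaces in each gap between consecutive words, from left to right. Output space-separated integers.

Answer: 2

Derivation:
Line 1: ['picture'] (min_width=7, slack=5)
Line 2: ['island'] (min_width=6, slack=6)
Line 3: ['language'] (min_width=8, slack=4)
Line 4: ['stop', 'wolf'] (min_width=9, slack=3)
Line 5: ['wolf', 'silver'] (min_width=11, slack=1)
Line 6: ['walk', 'page'] (min_width=9, slack=3)
Line 7: ['all', 'robot'] (min_width=9, slack=3)
Line 8: ['hospital'] (min_width=8, slack=4)
Line 9: ['progress'] (min_width=8, slack=4)
Line 10: ['support'] (min_width=7, slack=5)
Line 11: ['journey'] (min_width=7, slack=5)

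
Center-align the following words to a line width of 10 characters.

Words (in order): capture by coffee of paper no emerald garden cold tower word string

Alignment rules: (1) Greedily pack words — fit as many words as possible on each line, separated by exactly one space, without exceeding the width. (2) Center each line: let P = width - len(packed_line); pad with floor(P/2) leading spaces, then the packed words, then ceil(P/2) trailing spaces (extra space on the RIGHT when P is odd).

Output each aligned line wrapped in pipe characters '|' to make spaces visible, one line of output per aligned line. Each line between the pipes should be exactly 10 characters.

Line 1: ['capture', 'by'] (min_width=10, slack=0)
Line 2: ['coffee', 'of'] (min_width=9, slack=1)
Line 3: ['paper', 'no'] (min_width=8, slack=2)
Line 4: ['emerald'] (min_width=7, slack=3)
Line 5: ['garden'] (min_width=6, slack=4)
Line 6: ['cold', 'tower'] (min_width=10, slack=0)
Line 7: ['word'] (min_width=4, slack=6)
Line 8: ['string'] (min_width=6, slack=4)

Answer: |capture by|
|coffee of |
| paper no |
| emerald  |
|  garden  |
|cold tower|
|   word   |
|  string  |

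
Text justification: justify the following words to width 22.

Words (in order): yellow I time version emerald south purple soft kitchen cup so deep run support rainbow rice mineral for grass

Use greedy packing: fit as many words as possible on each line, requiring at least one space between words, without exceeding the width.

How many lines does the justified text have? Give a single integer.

Answer: 6

Derivation:
Line 1: ['yellow', 'I', 'time', 'version'] (min_width=21, slack=1)
Line 2: ['emerald', 'south', 'purple'] (min_width=20, slack=2)
Line 3: ['soft', 'kitchen', 'cup', 'so'] (min_width=19, slack=3)
Line 4: ['deep', 'run', 'support'] (min_width=16, slack=6)
Line 5: ['rainbow', 'rice', 'mineral'] (min_width=20, slack=2)
Line 6: ['for', 'grass'] (min_width=9, slack=13)
Total lines: 6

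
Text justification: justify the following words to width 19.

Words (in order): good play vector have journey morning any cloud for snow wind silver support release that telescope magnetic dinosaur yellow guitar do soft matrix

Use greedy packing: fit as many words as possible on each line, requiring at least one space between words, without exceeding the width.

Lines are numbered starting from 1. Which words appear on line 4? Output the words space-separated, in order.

Answer: for snow wind

Derivation:
Line 1: ['good', 'play', 'vector'] (min_width=16, slack=3)
Line 2: ['have', 'journey'] (min_width=12, slack=7)
Line 3: ['morning', 'any', 'cloud'] (min_width=17, slack=2)
Line 4: ['for', 'snow', 'wind'] (min_width=13, slack=6)
Line 5: ['silver', 'support'] (min_width=14, slack=5)
Line 6: ['release', 'that'] (min_width=12, slack=7)
Line 7: ['telescope', 'magnetic'] (min_width=18, slack=1)
Line 8: ['dinosaur', 'yellow'] (min_width=15, slack=4)
Line 9: ['guitar', 'do', 'soft'] (min_width=14, slack=5)
Line 10: ['matrix'] (min_width=6, slack=13)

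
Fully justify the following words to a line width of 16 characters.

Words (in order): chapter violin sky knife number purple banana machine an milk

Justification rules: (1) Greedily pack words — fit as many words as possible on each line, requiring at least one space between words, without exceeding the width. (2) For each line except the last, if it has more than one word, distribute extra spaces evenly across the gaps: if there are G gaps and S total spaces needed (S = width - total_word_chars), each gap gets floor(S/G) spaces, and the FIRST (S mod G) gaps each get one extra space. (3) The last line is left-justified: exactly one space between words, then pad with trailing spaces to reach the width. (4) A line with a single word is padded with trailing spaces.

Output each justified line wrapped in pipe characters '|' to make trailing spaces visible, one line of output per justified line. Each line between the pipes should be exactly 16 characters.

Line 1: ['chapter', 'violin'] (min_width=14, slack=2)
Line 2: ['sky', 'knife', 'number'] (min_width=16, slack=0)
Line 3: ['purple', 'banana'] (min_width=13, slack=3)
Line 4: ['machine', 'an', 'milk'] (min_width=15, slack=1)

Answer: |chapter   violin|
|sky knife number|
|purple    banana|
|machine an milk |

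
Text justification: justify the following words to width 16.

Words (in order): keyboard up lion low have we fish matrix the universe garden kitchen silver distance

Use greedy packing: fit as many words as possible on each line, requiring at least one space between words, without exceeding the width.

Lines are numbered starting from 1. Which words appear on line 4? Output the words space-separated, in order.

Line 1: ['keyboard', 'up', 'lion'] (min_width=16, slack=0)
Line 2: ['low', 'have', 'we', 'fish'] (min_width=16, slack=0)
Line 3: ['matrix', 'the'] (min_width=10, slack=6)
Line 4: ['universe', 'garden'] (min_width=15, slack=1)
Line 5: ['kitchen', 'silver'] (min_width=14, slack=2)
Line 6: ['distance'] (min_width=8, slack=8)

Answer: universe garden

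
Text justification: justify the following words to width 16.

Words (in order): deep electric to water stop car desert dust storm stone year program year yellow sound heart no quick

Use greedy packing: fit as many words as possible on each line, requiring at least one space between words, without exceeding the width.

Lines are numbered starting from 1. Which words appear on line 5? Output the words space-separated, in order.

Line 1: ['deep', 'electric', 'to'] (min_width=16, slack=0)
Line 2: ['water', 'stop', 'car'] (min_width=14, slack=2)
Line 3: ['desert', 'dust'] (min_width=11, slack=5)
Line 4: ['storm', 'stone', 'year'] (min_width=16, slack=0)
Line 5: ['program', 'year'] (min_width=12, slack=4)
Line 6: ['yellow', 'sound'] (min_width=12, slack=4)
Line 7: ['heart', 'no', 'quick'] (min_width=14, slack=2)

Answer: program year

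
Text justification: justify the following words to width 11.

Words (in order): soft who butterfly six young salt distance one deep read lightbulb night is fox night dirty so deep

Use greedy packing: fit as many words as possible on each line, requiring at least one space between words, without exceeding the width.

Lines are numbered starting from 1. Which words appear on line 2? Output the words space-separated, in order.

Line 1: ['soft', 'who'] (min_width=8, slack=3)
Line 2: ['butterfly'] (min_width=9, slack=2)
Line 3: ['six', 'young'] (min_width=9, slack=2)
Line 4: ['salt'] (min_width=4, slack=7)
Line 5: ['distance'] (min_width=8, slack=3)
Line 6: ['one', 'deep'] (min_width=8, slack=3)
Line 7: ['read'] (min_width=4, slack=7)
Line 8: ['lightbulb'] (min_width=9, slack=2)
Line 9: ['night', 'is'] (min_width=8, slack=3)
Line 10: ['fox', 'night'] (min_width=9, slack=2)
Line 11: ['dirty', 'so'] (min_width=8, slack=3)
Line 12: ['deep'] (min_width=4, slack=7)

Answer: butterfly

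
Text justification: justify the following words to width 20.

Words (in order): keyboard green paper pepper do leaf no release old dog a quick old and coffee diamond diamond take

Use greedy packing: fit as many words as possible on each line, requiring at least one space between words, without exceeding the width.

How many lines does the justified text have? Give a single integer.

Line 1: ['keyboard', 'green', 'paper'] (min_width=20, slack=0)
Line 2: ['pepper', 'do', 'leaf', 'no'] (min_width=17, slack=3)
Line 3: ['release', 'old', 'dog', 'a'] (min_width=17, slack=3)
Line 4: ['quick', 'old', 'and', 'coffee'] (min_width=20, slack=0)
Line 5: ['diamond', 'diamond', 'take'] (min_width=20, slack=0)
Total lines: 5

Answer: 5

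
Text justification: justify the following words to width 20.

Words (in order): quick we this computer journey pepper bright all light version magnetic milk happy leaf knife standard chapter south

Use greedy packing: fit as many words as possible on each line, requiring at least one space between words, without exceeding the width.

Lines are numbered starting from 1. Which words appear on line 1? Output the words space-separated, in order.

Line 1: ['quick', 'we', 'this'] (min_width=13, slack=7)
Line 2: ['computer', 'journey'] (min_width=16, slack=4)
Line 3: ['pepper', 'bright', 'all'] (min_width=17, slack=3)
Line 4: ['light', 'version'] (min_width=13, slack=7)
Line 5: ['magnetic', 'milk', 'happy'] (min_width=19, slack=1)
Line 6: ['leaf', 'knife', 'standard'] (min_width=19, slack=1)
Line 7: ['chapter', 'south'] (min_width=13, slack=7)

Answer: quick we this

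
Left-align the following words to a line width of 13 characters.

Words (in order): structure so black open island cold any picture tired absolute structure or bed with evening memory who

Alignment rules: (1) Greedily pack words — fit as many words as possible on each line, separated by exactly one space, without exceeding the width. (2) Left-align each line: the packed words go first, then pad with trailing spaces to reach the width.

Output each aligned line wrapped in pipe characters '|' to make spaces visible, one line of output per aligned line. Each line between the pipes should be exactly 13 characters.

Line 1: ['structure', 'so'] (min_width=12, slack=1)
Line 2: ['black', 'open'] (min_width=10, slack=3)
Line 3: ['island', 'cold'] (min_width=11, slack=2)
Line 4: ['any', 'picture'] (min_width=11, slack=2)
Line 5: ['tired'] (min_width=5, slack=8)
Line 6: ['absolute'] (min_width=8, slack=5)
Line 7: ['structure', 'or'] (min_width=12, slack=1)
Line 8: ['bed', 'with'] (min_width=8, slack=5)
Line 9: ['evening'] (min_width=7, slack=6)
Line 10: ['memory', 'who'] (min_width=10, slack=3)

Answer: |structure so |
|black open   |
|island cold  |
|any picture  |
|tired        |
|absolute     |
|structure or |
|bed with     |
|evening      |
|memory who   |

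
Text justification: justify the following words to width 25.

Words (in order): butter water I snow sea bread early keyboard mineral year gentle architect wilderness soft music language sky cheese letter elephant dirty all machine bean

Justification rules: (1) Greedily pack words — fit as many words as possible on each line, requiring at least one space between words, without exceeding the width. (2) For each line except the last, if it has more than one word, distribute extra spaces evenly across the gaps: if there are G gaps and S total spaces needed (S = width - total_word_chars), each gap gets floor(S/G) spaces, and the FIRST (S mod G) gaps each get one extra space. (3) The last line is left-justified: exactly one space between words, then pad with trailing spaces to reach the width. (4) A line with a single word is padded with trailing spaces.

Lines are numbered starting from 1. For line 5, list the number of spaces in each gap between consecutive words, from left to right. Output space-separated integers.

Answer: 1 1 1

Derivation:
Line 1: ['butter', 'water', 'I', 'snow', 'sea'] (min_width=23, slack=2)
Line 2: ['bread', 'early', 'keyboard'] (min_width=20, slack=5)
Line 3: ['mineral', 'year', 'gentle'] (min_width=19, slack=6)
Line 4: ['architect', 'wilderness', 'soft'] (min_width=25, slack=0)
Line 5: ['music', 'language', 'sky', 'cheese'] (min_width=25, slack=0)
Line 6: ['letter', 'elephant', 'dirty', 'all'] (min_width=25, slack=0)
Line 7: ['machine', 'bean'] (min_width=12, slack=13)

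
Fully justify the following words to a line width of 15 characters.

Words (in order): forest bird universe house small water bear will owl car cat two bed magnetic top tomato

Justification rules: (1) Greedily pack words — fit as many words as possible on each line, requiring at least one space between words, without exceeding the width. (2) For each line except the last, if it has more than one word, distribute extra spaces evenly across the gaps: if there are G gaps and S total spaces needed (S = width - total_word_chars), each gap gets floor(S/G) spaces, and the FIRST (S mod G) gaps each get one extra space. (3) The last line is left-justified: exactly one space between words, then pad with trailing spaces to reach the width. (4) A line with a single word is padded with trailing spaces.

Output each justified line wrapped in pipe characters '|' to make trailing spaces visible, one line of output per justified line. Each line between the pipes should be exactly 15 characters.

Answer: |forest     bird|
|universe  house|
|small     water|
|bear  will  owl|
|car cat two bed|
|magnetic    top|
|tomato         |

Derivation:
Line 1: ['forest', 'bird'] (min_width=11, slack=4)
Line 2: ['universe', 'house'] (min_width=14, slack=1)
Line 3: ['small', 'water'] (min_width=11, slack=4)
Line 4: ['bear', 'will', 'owl'] (min_width=13, slack=2)
Line 5: ['car', 'cat', 'two', 'bed'] (min_width=15, slack=0)
Line 6: ['magnetic', 'top'] (min_width=12, slack=3)
Line 7: ['tomato'] (min_width=6, slack=9)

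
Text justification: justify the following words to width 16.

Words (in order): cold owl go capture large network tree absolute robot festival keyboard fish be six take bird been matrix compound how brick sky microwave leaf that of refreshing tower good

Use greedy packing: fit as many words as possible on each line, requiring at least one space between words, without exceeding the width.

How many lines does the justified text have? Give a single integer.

Line 1: ['cold', 'owl', 'go'] (min_width=11, slack=5)
Line 2: ['capture', 'large'] (min_width=13, slack=3)
Line 3: ['network', 'tree'] (min_width=12, slack=4)
Line 4: ['absolute', 'robot'] (min_width=14, slack=2)
Line 5: ['festival'] (min_width=8, slack=8)
Line 6: ['keyboard', 'fish', 'be'] (min_width=16, slack=0)
Line 7: ['six', 'take', 'bird'] (min_width=13, slack=3)
Line 8: ['been', 'matrix'] (min_width=11, slack=5)
Line 9: ['compound', 'how'] (min_width=12, slack=4)
Line 10: ['brick', 'sky'] (min_width=9, slack=7)
Line 11: ['microwave', 'leaf'] (min_width=14, slack=2)
Line 12: ['that', 'of'] (min_width=7, slack=9)
Line 13: ['refreshing', 'tower'] (min_width=16, slack=0)
Line 14: ['good'] (min_width=4, slack=12)
Total lines: 14

Answer: 14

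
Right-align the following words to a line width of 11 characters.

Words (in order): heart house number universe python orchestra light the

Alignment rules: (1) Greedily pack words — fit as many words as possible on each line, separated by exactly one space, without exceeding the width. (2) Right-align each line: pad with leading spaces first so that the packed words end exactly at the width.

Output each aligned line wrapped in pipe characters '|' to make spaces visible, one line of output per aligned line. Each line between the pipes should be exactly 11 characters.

Answer: |heart house|
|     number|
|   universe|
|     python|
|  orchestra|
|  light the|

Derivation:
Line 1: ['heart', 'house'] (min_width=11, slack=0)
Line 2: ['number'] (min_width=6, slack=5)
Line 3: ['universe'] (min_width=8, slack=3)
Line 4: ['python'] (min_width=6, slack=5)
Line 5: ['orchestra'] (min_width=9, slack=2)
Line 6: ['light', 'the'] (min_width=9, slack=2)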